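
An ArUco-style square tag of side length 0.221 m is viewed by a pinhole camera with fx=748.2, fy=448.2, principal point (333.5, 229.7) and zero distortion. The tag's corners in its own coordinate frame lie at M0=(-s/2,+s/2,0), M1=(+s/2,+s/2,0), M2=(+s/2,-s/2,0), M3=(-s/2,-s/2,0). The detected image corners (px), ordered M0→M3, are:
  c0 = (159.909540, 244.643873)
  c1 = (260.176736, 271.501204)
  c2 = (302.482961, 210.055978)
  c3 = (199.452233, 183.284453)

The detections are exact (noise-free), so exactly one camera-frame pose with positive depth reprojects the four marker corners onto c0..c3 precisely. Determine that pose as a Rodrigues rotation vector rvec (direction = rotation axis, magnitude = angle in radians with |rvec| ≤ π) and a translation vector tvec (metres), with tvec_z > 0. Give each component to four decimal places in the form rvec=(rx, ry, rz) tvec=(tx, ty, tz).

Intrinsics K: fx=748.2, fy=448.2, cx=333.5, cy=229.7
Marker side s = 0.221 m; corners in marker frame (Z=0):
  M0 = (-0.1105, +0.1105, 0)
  M1 = (+0.1105, +0.1105, 0)
  M2 = (+0.1105, -0.1105, 0)
  M3 = (-0.1105, -0.1105, 0)
Detected image corners:
  c0 = (159.909540, 244.643873) px
  c1 = (260.176736, 271.501204) px
  c2 = (302.482961, 210.055978) px
  c3 = (199.452233, 183.284453) px
Planar DLT: solve 8×8 A·h = b for H (H[2,2]=1):
  H  [+448.10808 -161.52607 +229.98690]
  H  [+109.72331 +301.13357 +227.64331]
  H  [-0.05107 +0.10246 +1.00000]
B = K⁻¹H; ‖b₁‖=0.680089, ‖b₂‖=0.680089; λ = 2/(‖b₁‖+‖b₂‖) = 1.470396, sign → tz>0 ⇒ λ=+1.470396
r₁ = λ·B[:,0] = (+0.91411,+0.39845,-0.07509); r₂ = λ·B[:,1] = (-0.38459,+0.91071,+0.15065)
r₃ = r₁×r₂ = (+0.12841,-0.10884,+0.98573); SVD([r₁ r₂ r₃]) → R = UVᵀ:
  R  [+0.91411 -0.38459 +0.12841]
  R  [+0.39845 +0.91071 -0.10884]
  R  [-0.07509 +0.15065 +0.98573]
t = (-0.20343, -0.00675, +1.47040) m
tr R = 2.810553; θ = arccos((tr R − 1)/2) = 0.438766 rad = 25.139°
axis k = ((R−Rᵀ)₃₂, (R−Rᵀ)₁₃, (R−Rᵀ)₂₁) / (2 sinθ) = (+0.305411, +0.239512, +0.921606)
rvec = θ·k = (+0.134004, +0.105090, +0.404370)

rvec=(0.1340, 0.1051, 0.4044) tvec=(-0.2034, -0.0067, 1.4704)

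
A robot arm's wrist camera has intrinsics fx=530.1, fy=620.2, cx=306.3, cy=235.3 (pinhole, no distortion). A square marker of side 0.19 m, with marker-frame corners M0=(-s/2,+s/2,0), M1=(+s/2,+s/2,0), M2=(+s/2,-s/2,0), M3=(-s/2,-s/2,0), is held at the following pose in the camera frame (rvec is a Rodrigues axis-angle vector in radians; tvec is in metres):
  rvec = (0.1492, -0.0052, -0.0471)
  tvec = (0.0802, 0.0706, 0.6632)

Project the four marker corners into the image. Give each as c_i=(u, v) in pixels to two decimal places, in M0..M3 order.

Intrinsics K: fx=530.1, fy=620.2, cx=306.3, cy=235.3
Marker side s = 0.19 m; corners in marker frame (Z=0):
  M0 = (-0.0950, +0.0950, 0)
  M1 = (+0.0950, +0.0950, 0)
  M2 = (+0.0950, -0.0950, 0)
  M3 = (-0.0950, -0.0950, 0)
rvec = (0.1492, -0.0052, -0.0471), |rvec| = θ = 0.15654 rad = 8.969°
Rodrigues: sinθ=0.15591, 1−cosθ=0.01223; R = I + sinθ·[k]× + (1−cosθ)·[k]×²:
    [+0.99888 +0.04652 -0.00869]
    [-0.04729 +0.98779 -0.14847]
    [+0.00167 +0.14871 +0.98888]
t = (0.0802, 0.0706, 0.6632) m
M0: Pc = R·M0+t = (-0.01027, +0.16893, +0.67717); u = 530.1·(-0.01027)/0.67717 + 306.3 = 298.2573, v = 620.2·(+0.16893)/0.67717 + 235.3 = 390.0207
M1: Pc = R·M1+t = (+0.17951, +0.15995, +0.67749); u = 530.1·(+0.17951)/0.67749 + 306.3 = 446.7601, v = 620.2·(+0.15995)/0.67749 + 235.3 = 381.7219
M2: Pc = R·M2+t = (+0.17067, -0.02773, +0.64923); u = 530.1·(+0.17067)/0.64923 + 306.3 = 445.6561, v = 620.2·(-0.02773)/0.64923 + 235.3 = 208.8075
M3: Pc = R·M3+t = (-0.01911, -0.01875, +0.64891); u = 530.1·(-0.01911)/0.64891 + 306.3 = 290.6865, v = 620.2·(-0.01875)/0.64891 + 235.3 = 217.3829

c0=(298.26, 390.02) c1=(446.76, 381.72) c2=(445.66, 208.81) c3=(290.69, 217.38)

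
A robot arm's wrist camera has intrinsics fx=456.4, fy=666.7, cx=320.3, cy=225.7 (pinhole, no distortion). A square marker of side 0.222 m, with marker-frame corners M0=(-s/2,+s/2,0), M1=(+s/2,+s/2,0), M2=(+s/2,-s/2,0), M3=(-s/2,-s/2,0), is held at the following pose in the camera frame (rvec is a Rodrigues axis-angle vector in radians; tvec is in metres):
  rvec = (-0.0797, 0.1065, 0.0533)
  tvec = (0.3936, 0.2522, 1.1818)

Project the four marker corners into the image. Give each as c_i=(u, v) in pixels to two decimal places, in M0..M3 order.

c0=(426.97, 426.65) c1=(515.80, 437.04) c2=(517.91, 308.95) c3=(430.29, 301.27)

Intrinsics K: fx=456.4, fy=666.7, cx=320.3, cy=225.7
Marker side s = 0.222 m; corners in marker frame (Z=0):
  M0 = (-0.1110, +0.1110, 0)
  M1 = (+0.1110, +0.1110, 0)
  M2 = (+0.1110, -0.1110, 0)
  M3 = (-0.1110, -0.1110, 0)
rvec = (-0.0797, 0.1065, 0.0533), |rvec| = θ = 0.14330 rad = 8.211°
Rodrigues: sinθ=0.14281, 1−cosθ=0.01025; R = I + sinθ·[k]× + (1−cosθ)·[k]×²:
    [+0.99292 -0.05735 +0.10402]
    [+0.04888 +0.99541 +0.08226]
    [-0.10826 -0.07659 +0.99117]
t = (0.3936, 0.2522, 1.1818) m
M0: Pc = R·M0+t = (+0.27702, +0.35726, +1.18531); u = 456.4·(+0.27702)/1.18531 + 320.3 = 426.9651, v = 666.7·(+0.35726)/1.18531 + 225.7 = 426.6496
M1: Pc = R·M1+t = (+0.49745, +0.36812, +1.16128); u = 456.4·(+0.49745)/1.16128 + 320.3 = 515.8040, v = 666.7·(+0.36812)/1.16128 + 225.7 = 437.0383
M2: Pc = R·M2+t = (+0.51018, +0.14714, +1.17829); u = 456.4·(+0.51018)/1.17829 + 320.3 = 517.9146, v = 666.7·(+0.14714)/1.17829 + 225.7 = 308.9523
M3: Pc = R·M3+t = (+0.28975, +0.13628, +1.20232); u = 456.4·(+0.28975)/1.20232 + 320.3 = 430.2899, v = 666.7·(+0.13628)/1.20232 + 225.7 = 301.2709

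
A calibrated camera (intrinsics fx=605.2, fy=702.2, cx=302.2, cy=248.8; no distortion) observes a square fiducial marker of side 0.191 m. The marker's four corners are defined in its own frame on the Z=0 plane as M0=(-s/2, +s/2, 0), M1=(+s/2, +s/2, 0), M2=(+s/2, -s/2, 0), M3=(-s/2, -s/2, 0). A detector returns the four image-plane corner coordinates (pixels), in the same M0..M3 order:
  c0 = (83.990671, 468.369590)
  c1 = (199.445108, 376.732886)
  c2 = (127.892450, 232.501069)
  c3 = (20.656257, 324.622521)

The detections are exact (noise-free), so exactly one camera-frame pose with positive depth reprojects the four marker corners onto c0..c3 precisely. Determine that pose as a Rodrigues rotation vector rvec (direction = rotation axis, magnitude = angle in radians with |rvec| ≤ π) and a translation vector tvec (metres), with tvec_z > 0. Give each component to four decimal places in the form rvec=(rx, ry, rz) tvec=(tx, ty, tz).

rvec=(-0.1658, 0.2126, -0.5881) tvec=(-0.2568, 0.1137, 0.7926)

Intrinsics K: fx=605.2, fy=702.2, cx=302.2, cy=248.8
Marker side s = 0.191 m; corners in marker frame (Z=0):
  M0 = (-0.0955, +0.0955, 0)
  M1 = (+0.0955, +0.0955, 0)
  M2 = (+0.0955, -0.0955, 0)
  M3 = (-0.0955, -0.0955, 0)
Detected image corners:
  c0 = (83.990671, 468.369590) px
  c1 = (199.445108, 376.732886) px
  c2 = (127.892450, 232.501069) px
  c3 = (20.656257, 324.622521) px
Planar DLT: solve 8×8 A·h = b for H (H[2,2]=1):
  H  [+561.82363 +323.44800 +106.11022]
  H  [-547.87585 +658.84408 +349.52920]
  H  [-0.19056 -0.27101 +1.00000]
B = K⁻¹H; ‖b₁‖=1.261657, ‖b₂‖=1.261657; λ = 2/(‖b₁‖+‖b₂‖) = 0.792608, sign → tz>0 ⇒ λ=+0.792608
r₁ = λ·B[:,0] = (+0.81122,-0.56490,-0.15104); r₂ = λ·B[:,1] = (+0.53087,+0.81978,-0.21480)
r₃ = r₁×r₂ = (+0.24516,+0.09407,+0.96491); SVD([r₁ r₂ r₃]) → R = UVᵀ:
  R  [+0.81122 +0.53087 +0.24516]
  R  [-0.56490 +0.81978 +0.09407]
  R  [-0.15104 -0.21480 +0.96491]
t = (-0.25681, +0.11370, +0.79261) m
tr R = 2.595905; θ = arccos((tr R − 1)/2) = 0.646906 rad = 37.065°
axis k = ((R−Rᵀ)₃₂, (R−Rᵀ)₁₃, (R−Rᵀ)₂₁) / (2 sinθ) = (-0.256236, +0.328673, -0.909020)
rvec = θ·k = (-0.165761, +0.212621, -0.588050)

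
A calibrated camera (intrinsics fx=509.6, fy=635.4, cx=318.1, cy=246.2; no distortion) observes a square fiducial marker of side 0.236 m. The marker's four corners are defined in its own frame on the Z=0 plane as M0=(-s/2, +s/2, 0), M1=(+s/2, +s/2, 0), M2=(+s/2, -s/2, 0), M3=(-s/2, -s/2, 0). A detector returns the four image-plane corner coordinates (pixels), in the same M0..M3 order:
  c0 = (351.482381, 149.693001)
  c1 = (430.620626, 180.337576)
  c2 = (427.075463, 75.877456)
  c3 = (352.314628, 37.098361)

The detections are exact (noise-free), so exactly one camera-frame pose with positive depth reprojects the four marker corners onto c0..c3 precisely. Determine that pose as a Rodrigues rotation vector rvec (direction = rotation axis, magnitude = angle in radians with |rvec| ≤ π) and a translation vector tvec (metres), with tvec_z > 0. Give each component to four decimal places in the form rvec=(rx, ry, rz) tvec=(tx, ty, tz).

Intrinsics K: fx=509.6, fy=635.4, cx=318.1, cy=246.2
Marker side s = 0.236 m; corners in marker frame (Z=0):
  M0 = (-0.1180, +0.1180, 0)
  M1 = (+0.1180, +0.1180, 0)
  M2 = (+0.1180, -0.1180, 0)
  M3 = (-0.1180, -0.1180, 0)
Detected image corners:
  c0 = (351.482381, 149.693001) px
  c1 = (430.620626, 180.337576) px
  c2 = (427.075463, 75.877456) px
  c3 = (352.314628, 37.098361) px
Planar DLT: solve 8×8 A·h = b for H (H[2,2]=1):
  H  [+480.73877 -90.64716 +392.15552]
  H  [+191.54967 +431.58343 +109.97627]
  H  [+0.39694 -0.24804 +1.00000]
B = K⁻¹H; ‖b₁‖=0.814377, ‖b₂‖=0.814377; λ = 2/(‖b₁‖+‖b₂‖) = 1.227933, sign → tz>0 ⇒ λ=+1.227933
r₁ = λ·B[:,0] = (+0.85414,+0.18132,+0.48741); r₂ = λ·B[:,1] = (-0.02830,+0.95207,-0.30458)
r₃ = r₁×r₂ = (-0.51927,+0.24636,+0.81833); SVD([r₁ r₂ r₃]) → R = UVᵀ:
  R  [+0.85414 -0.02830 -0.51927]
  R  [+0.18132 +0.95207 +0.24636]
  R  [+0.48741 -0.30458 +0.81833]
t = (+0.17844, -0.26326, +1.22793) m
tr R = 2.624536; θ = arccos((tr R − 1)/2) = 0.622766 rad = 35.682°
axis k = ((R−Rᵀ)₃₂, (R−Rᵀ)₁₃, (R−Rᵀ)₂₁) / (2 sinθ) = (-0.472274, -0.862942, +0.179688)
rvec = θ·k = (-0.294116, -0.537411, +0.111904)

rvec=(-0.2941, -0.5374, 0.1119) tvec=(0.1784, -0.2633, 1.2279)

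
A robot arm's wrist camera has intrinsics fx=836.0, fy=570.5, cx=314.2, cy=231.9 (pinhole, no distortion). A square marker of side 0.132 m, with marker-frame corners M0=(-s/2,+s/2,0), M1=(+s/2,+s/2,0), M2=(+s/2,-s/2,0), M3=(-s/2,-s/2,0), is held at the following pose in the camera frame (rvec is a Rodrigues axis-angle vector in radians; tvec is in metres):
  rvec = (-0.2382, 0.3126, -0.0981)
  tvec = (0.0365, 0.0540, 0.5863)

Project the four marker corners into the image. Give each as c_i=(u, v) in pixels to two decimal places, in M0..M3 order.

Intrinsics K: fx=836.0, fy=570.5, cx=314.2, cy=231.9
Marker side s = 0.132 m; corners in marker frame (Z=0):
  M0 = (-0.0660, +0.0660, 0)
  M1 = (+0.0660, +0.0660, 0)
  M2 = (+0.0660, -0.0660, 0)
  M3 = (-0.0660, -0.0660, 0)
rvec = (-0.2382, 0.3126, -0.0981), |rvec| = θ = 0.40507 rad = 23.209°
Rodrigues: sinθ=0.39408, 1−cosθ=0.08093; R = I + sinθ·[k]× + (1−cosθ)·[k]×²:
    [+0.94706 +0.05871 +0.31565]
    [-0.13216 +0.96727 +0.21661]
    [-0.29260 -0.24686 +0.92382]
t = (0.0365, 0.0540, 0.5863) m
M0: Pc = R·M0+t = (-0.02213, +0.12656, +0.58932); u = 836.0·(-0.02213)/0.58932 + 314.2 = 282.8057, v = 570.5·(+0.12656)/0.58932 + 231.9 = 354.4212
M1: Pc = R·M1+t = (+0.10288, +0.10912, +0.55070); u = 836.0·(+0.10288)/0.55070 + 314.2 = 470.3817, v = 570.5·(+0.10912)/0.55070 + 231.9 = 344.9411
M2: Pc = R·M2+t = (+0.09513, -0.01856, +0.58328); u = 836.0·(+0.09513)/0.58328 + 314.2 = 450.5480, v = 570.5·(-0.01856)/0.58328 + 231.9 = 213.7442
M3: Pc = R·M3+t = (-0.02988, -0.00112, +0.62190); u = 836.0·(-0.02988)/0.62190 + 314.2 = 274.0322, v = 570.5·(-0.00112)/0.62190 + 231.9 = 230.8753

c0=(282.81, 354.42) c1=(470.38, 344.94) c2=(450.55, 213.74) c3=(274.03, 230.88)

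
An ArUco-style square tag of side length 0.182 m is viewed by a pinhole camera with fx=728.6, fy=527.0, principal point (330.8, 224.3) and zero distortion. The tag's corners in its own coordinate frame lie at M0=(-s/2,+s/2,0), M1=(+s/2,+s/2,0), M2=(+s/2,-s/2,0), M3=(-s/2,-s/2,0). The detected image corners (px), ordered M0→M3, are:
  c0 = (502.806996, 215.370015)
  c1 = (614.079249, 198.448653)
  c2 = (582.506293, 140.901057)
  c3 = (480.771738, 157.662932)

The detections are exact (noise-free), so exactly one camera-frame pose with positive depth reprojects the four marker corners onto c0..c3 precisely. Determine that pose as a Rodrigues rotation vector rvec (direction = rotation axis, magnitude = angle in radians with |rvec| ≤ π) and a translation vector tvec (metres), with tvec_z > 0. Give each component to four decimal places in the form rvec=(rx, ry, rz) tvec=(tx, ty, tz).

rvec=(-0.6103, 0.2125, -0.1569) tvec=(0.3688, -0.1132, 1.2609)

Intrinsics K: fx=728.6, fy=527.0, cx=330.8, cy=224.3
Marker side s = 0.182 m; corners in marker frame (Z=0):
  M0 = (-0.0910, +0.0910, 0)
  M1 = (+0.0910, +0.0910, 0)
  M2 = (+0.0910, -0.0910, 0)
  M3 = (-0.0910, -0.0910, 0)
Detected image corners:
  c0 = (502.806996, 215.370015) px
  c1 = (614.079249, 198.448653) px
  c2 = (582.506293, 140.901057) px
  c3 = (480.771738, 157.662932) px
Planar DLT: solve 8×8 A·h = b for H (H[2,2]=1):
  H  [+518.79447 -104.76623 +543.89727]
  H  [-113.85112 +234.37565 +176.97633]
  H  [-0.11978 -0.46190 +1.00000]
B = K⁻¹H; ‖b₁‖=0.793097, ‖b₂‖=0.793097; λ = 2/(‖b₁‖+‖b₂‖) = 1.260880, sign → tz>0 ⇒ λ=+1.260880
r₁ = λ·B[:,0] = (+0.96637,-0.20811,-0.15103); r₂ = λ·B[:,1] = (+0.08312,+0.80864,-0.58240)
r₃ = r₁×r₂ = (+0.24334,+0.55027,+0.79875); SVD([r₁ r₂ r₃]) → R = UVᵀ:
  R  [+0.96637 +0.08312 +0.24334]
  R  [-0.20811 +0.80864 +0.55027]
  R  [-0.15103 -0.58240 +0.79875]
t = (+0.36878, -0.11322, +1.26088) m
tr R = 2.573758; θ = arccos((tr R − 1)/2) = 0.665061 rad = 38.105°
axis k = ((R−Rᵀ)₃₂, (R−Rᵀ)₁₃, (R−Rᵀ)₂₁) / (2 sinθ) = (-0.917725, +0.319533, -0.235967)
rvec = θ·k = (-0.610343, +0.212509, -0.156932)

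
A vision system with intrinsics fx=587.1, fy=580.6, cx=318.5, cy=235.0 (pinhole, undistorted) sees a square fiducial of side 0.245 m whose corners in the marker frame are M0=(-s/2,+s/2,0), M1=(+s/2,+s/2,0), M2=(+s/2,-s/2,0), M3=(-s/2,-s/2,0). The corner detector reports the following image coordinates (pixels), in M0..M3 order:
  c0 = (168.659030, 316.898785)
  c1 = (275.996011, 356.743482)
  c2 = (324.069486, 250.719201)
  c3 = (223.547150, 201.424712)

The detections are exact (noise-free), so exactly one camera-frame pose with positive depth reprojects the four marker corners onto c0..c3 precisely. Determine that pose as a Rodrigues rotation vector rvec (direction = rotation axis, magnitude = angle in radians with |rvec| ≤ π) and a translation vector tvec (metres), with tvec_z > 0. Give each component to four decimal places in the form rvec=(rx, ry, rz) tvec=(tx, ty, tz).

Intrinsics K: fx=587.1, fy=580.6, cx=318.5, cy=235.0
Marker side s = 0.245 m; corners in marker frame (Z=0):
  M0 = (-0.1225, +0.1225, 0)
  M1 = (+0.1225, +0.1225, 0)
  M2 = (+0.1225, -0.1225, 0)
  M3 = (-0.1225, -0.1225, 0)
Detected image corners:
  c0 = (168.659030, 316.898785) px
  c1 = (275.996011, 356.743482) px
  c2 = (324.069486, 250.719201) px
  c3 = (223.547150, 201.424712) px
Planar DLT: solve 8×8 A·h = b for H (H[2,2]=1):
  H  [+518.37967 -229.15204 +250.73815]
  H  [+289.10628 +428.81801 +281.94643]
  H  [+0.38019 -0.07931 +1.00000]
B = K⁻¹H; ‖b₁‖=0.849025, ‖b₂‖=0.849025; λ = 2/(‖b₁‖+‖b₂‖) = 1.177822, sign → tz>0 ⇒ λ=+1.177822
r₁ = λ·B[:,0] = (+0.79703,+0.40524,+0.44779); r₂ = λ·B[:,1] = (-0.40904,+0.90772,-0.09341)
r₃ = r₁×r₂ = (-0.44433,-0.10871,+0.88924); SVD([r₁ r₂ r₃]) → R = UVᵀ:
  R  [+0.79703 -0.40904 -0.44433]
  R  [+0.40524 +0.90772 -0.10871]
  R  [+0.44779 -0.09341 +0.88924]
t = (-0.13594, +0.09524, +1.17782) m
tr R = 2.593998; θ = arccos((tr R − 1)/2) = 0.648486 rad = 37.156°
axis k = ((R−Rᵀ)₃₂, (R−Rᵀ)₁₃, (R−Rᵀ)₂₁) / (2 sinθ) = (+0.012667, -0.738532, +0.674100)
rvec = θ·k = (+0.008215, -0.478928, +0.437144)

rvec=(0.0082, -0.4789, 0.4371) tvec=(-0.1359, 0.0952, 1.1778)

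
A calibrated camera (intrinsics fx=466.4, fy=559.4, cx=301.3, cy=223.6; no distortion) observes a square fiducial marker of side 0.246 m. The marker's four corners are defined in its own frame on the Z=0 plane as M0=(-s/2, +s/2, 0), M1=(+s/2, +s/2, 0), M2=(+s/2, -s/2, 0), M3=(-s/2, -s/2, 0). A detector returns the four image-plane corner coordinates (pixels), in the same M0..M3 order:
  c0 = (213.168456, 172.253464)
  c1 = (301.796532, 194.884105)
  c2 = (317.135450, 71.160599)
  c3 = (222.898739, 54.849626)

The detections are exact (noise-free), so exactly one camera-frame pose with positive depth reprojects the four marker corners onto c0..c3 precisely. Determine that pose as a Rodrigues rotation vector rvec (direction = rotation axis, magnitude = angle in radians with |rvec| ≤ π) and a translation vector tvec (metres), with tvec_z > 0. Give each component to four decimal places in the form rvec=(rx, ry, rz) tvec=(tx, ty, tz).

rvec=(0.2250, 0.3138, 0.1845) tvec=(-0.0960, -0.2027, 1.1452)

Intrinsics K: fx=466.4, fy=559.4, cx=301.3, cy=223.6
Marker side s = 0.246 m; corners in marker frame (Z=0):
  M0 = (-0.1230, +0.1230, 0)
  M1 = (+0.1230, +0.1230, 0)
  M2 = (+0.1230, -0.1230, 0)
  M3 = (-0.1230, -0.1230, 0)
Detected image corners:
  c0 = (213.168456, 172.253464) px
  c1 = (301.796532, 194.884105) px
  c2 = (317.135450, 71.160599) px
  c3 = (222.898739, 54.849626) px
Planar DLT: solve 8×8 A·h = b for H (H[2,2]=1):
  H  [+306.00058 +6.19961 +262.19001]
  H  [+48.93162 +516.25784 +124.58709]
  H  [-0.24786 +0.21538 +1.00000]
B = K⁻¹H; ‖b₁‖=0.873178, ‖b₂‖=0.873178; λ = 2/(‖b₁‖+‖b₂‖) = 1.145242, sign → tz>0 ⇒ λ=+1.145242
r₁ = λ·B[:,0] = (+0.93476,+0.21364,-0.28386); r₂ = λ·B[:,1] = (-0.14412,+0.95833,+0.24666)
r₃ = r₁×r₂ = (+0.32473,-0.18966,+0.92660); SVD([r₁ r₂ r₃]) → R = UVᵀ:
  R  [+0.93476 -0.14412 +0.32473]
  R  [+0.21364 +0.95833 -0.18966]
  R  [-0.28386 +0.24666 +0.92660]
t = (-0.09603, -0.20271, +1.14524) m
tr R = 2.819684; θ = arccos((tr R − 1)/2) = 0.427893 rad = 24.516°
axis k = ((R−Rᵀ)₃₂, (R−Rᵀ)₁₃, (R−Rᵀ)₂₁) / (2 sinθ) = (+0.525739, +0.733324, +0.431085)
rvec = θ·k = (+0.224960, +0.313785, +0.184459)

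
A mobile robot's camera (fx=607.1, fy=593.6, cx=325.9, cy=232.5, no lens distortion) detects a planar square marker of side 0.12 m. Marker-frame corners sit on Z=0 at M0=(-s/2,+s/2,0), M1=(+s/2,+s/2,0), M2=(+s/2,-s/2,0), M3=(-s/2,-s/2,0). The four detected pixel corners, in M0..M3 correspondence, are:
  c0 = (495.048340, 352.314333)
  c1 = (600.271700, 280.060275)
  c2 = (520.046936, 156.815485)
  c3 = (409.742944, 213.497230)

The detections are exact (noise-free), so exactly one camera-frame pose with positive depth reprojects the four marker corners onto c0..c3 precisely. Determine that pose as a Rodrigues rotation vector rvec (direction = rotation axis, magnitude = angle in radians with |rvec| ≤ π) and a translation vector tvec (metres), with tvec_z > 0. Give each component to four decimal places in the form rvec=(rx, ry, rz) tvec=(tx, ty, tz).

rvec=(-0.2307, -0.3764, -0.4891) tvec=(0.1414, 0.0123, 0.4705)

Intrinsics K: fx=607.1, fy=593.6, cx=325.9, cy=232.5
Marker side s = 0.12 m; corners in marker frame (Z=0):
  M0 = (-0.0600, +0.0600, 0)
  M1 = (+0.0600, +0.0600, 0)
  M2 = (+0.0600, -0.0600, 0)
  M3 = (-0.0600, -0.0600, 0)
Detected image corners:
  c0 = (495.048340, 352.314333) px
  c1 = (600.271700, 280.060275) px
  c2 = (520.046936, 156.815485) px
  c3 = (409.742944, 213.497230) px
Planar DLT: solve 8×8 A·h = b for H (H[2,2]=1):
  H  [+1333.29146 +553.49570 +508.39205]
  H  [-320.85178 +1021.67750 +247.96124]
  H  [+0.85906 -0.26689 +1.00000]
B = K⁻¹H; ‖b₁‖=2.125407, ‖b₂‖=2.125407; λ = 2/(‖b₁‖+‖b₂‖) = 0.470498, sign → tz>0 ⇒ λ=+0.470498
r₁ = λ·B[:,0] = (+0.81632,-0.41262,+0.40419); r₂ = λ·B[:,1] = (+0.49636,+0.85898,-0.12557)
r₃ = r₁×r₂ = (-0.29537,+0.30313,+0.90602); SVD([r₁ r₂ r₃]) → R = UVᵀ:
  R  [+0.81632 +0.49636 -0.29537]
  R  [-0.41262 +0.85898 +0.30313]
  R  [+0.40419 -0.12557 +0.90602]
t = (+0.14143, +0.01225, +0.47050) m
tr R = 2.581319; θ = arccos((tr R − 1)/2) = 0.658911 rad = 37.753°
axis k = ((R−Rᵀ)₃₂, (R−Rᵀ)₁₃, (R−Rᵀ)₂₁) / (2 sinθ) = (-0.350102, -0.571297, -0.742327)
rvec = θ·k = (-0.230686, -0.376434, -0.489127)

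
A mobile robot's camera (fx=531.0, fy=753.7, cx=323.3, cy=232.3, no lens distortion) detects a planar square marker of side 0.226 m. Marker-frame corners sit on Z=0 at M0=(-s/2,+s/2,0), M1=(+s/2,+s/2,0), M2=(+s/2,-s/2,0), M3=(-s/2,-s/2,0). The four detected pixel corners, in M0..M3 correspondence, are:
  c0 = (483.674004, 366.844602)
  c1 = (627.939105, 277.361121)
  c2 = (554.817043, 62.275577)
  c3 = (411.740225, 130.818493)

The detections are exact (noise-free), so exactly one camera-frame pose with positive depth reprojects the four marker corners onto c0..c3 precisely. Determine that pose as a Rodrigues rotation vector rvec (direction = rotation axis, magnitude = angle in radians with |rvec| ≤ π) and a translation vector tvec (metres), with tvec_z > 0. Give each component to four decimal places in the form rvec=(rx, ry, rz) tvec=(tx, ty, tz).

rvec=(-0.1867, -0.2084, -0.3587) tvec=(0.2584, -0.0249, 0.6924)

Intrinsics K: fx=531.0, fy=753.7, cx=323.3, cy=232.3
Marker side s = 0.226 m; corners in marker frame (Z=0):
  M0 = (-0.1130, +0.1130, 0)
  M1 = (+0.1130, +0.1130, 0)
  M2 = (+0.1130, -0.1130, 0)
  M3 = (-0.1130, -0.1130, 0)
Detected image corners:
  c0 = (483.674004, 366.844602) px
  c1 = (627.939105, 277.361121) px
  c2 = (554.817043, 62.275577) px
  c3 = (411.740225, 130.818493) px
Planar DLT: solve 8×8 A·h = b for H (H[2,2]=1):
  H  [+811.34591 +213.31247 +521.43815]
  H  [-277.74256 +952.86844 +205.17328]
  H  [+0.33817 -0.20731 +1.00000]
B = K⁻¹H; ‖b₁‖=1.444190, ‖b₂‖=1.444190; λ = 2/(‖b₁‖+‖b₂‖) = 0.692430, sign → tz>0 ⇒ λ=+0.692430
r₁ = λ·B[:,0] = (+0.91543,-0.32734,+0.23416); r₂ = λ·B[:,1] = (+0.36556,+0.91965,-0.14355)
r₃ = r₁×r₂ = (-0.16836,+0.21701,+0.96154); SVD([r₁ r₂ r₃]) → R = UVᵀ:
  R  [+0.91543 +0.36556 -0.16836]
  R  [-0.32734 +0.91965 +0.21701]
  R  [+0.23416 -0.14355 +0.96154]
t = (+0.25837, -0.02492, +0.69243) m
tr R = 2.796627; θ = arccos((tr R − 1)/2) = 0.454881 rad = 26.063°
axis k = ((R−Rᵀ)₃₂, (R−Rᵀ)₁₃, (R−Rᵀ)₂₁) / (2 sinθ) = (-0.410329, -0.458079, -0.788539)
rvec = θ·k = (-0.186651, -0.208371, -0.358691)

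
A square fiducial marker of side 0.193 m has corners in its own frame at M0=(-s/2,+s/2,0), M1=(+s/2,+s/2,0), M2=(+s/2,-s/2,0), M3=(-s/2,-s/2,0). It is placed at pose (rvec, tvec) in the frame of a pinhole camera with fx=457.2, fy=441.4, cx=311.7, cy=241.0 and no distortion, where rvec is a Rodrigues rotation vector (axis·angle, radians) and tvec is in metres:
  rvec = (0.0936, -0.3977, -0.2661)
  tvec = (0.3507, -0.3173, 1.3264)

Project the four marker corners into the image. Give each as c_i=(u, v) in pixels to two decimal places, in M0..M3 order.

Intrinsics K: fx=457.2, fy=441.4, cx=311.7, cy=241.0
Marker side s = 0.193 m; corners in marker frame (Z=0):
  M0 = (-0.0965, +0.0965, 0)
  M1 = (+0.0965, +0.0965, 0)
  M2 = (+0.0965, -0.0965, 0)
  M3 = (-0.0965, -0.0965, 0)
rvec = (0.0936, -0.3977, -0.2661), |rvec| = θ = 0.48758 rad = 27.936°
Rodrigues: sinθ=0.46849, 1−cosθ=0.11653; R = I + sinθ·[k]× + (1−cosθ)·[k]×²:
    [+0.88776 +0.23743 -0.39434]
    [-0.27393 +0.96100 -0.03806]
    [+0.36992 +0.14181 +0.91818]
t = (0.3507, -0.3173, 1.3264) m
M0: Pc = R·M0+t = (+0.28794, -0.19813, +1.30439); u = 457.2·(+0.28794)/1.30439 + 311.7 = 412.6268, v = 441.4·(-0.19813)/1.30439 + 241.0 = 173.9536
M1: Pc = R·M1+t = (+0.45928, -0.25100, +1.37578); u = 457.2·(+0.45928)/1.37578 + 311.7 = 464.3285, v = 441.4·(-0.25100)/1.37578 + 241.0 = 160.4709
M2: Pc = R·M2+t = (+0.41346, -0.43647, +1.34841); u = 457.2·(+0.41346)/1.34841 + 311.7 = 451.8888, v = 441.4·(-0.43647)/1.34841 + 241.0 = 98.1224
M3: Pc = R·M3+t = (+0.24212, -0.38360, +1.27702); u = 457.2·(+0.24212)/1.27702 + 311.7 = 398.3836, v = 441.4·(-0.38360)/1.27702 + 241.0 = 108.4083

c0=(412.63, 173.95) c1=(464.33, 160.47) c2=(451.89, 98.12) c3=(398.38, 108.41)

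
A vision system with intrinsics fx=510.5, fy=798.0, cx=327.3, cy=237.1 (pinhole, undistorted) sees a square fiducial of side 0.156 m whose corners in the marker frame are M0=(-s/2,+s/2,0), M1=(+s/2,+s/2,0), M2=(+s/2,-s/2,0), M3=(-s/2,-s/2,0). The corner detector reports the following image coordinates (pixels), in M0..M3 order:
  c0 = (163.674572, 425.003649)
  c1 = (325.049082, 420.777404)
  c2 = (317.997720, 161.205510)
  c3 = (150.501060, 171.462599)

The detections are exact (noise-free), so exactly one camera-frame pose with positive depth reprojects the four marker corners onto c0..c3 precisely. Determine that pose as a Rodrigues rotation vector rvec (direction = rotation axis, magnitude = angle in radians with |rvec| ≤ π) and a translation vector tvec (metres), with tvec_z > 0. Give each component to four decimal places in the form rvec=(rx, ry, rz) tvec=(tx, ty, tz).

rvec=(0.1198, 0.0666, -0.0366) tvec=(-0.0831, 0.0359, 0.4774)

Intrinsics K: fx=510.5, fy=798.0, cx=327.3, cy=237.1
Marker side s = 0.156 m; corners in marker frame (Z=0):
  M0 = (-0.0780, +0.0780, 0)
  M1 = (+0.0780, +0.0780, 0)
  M2 = (+0.0780, -0.0780, 0)
  M3 = (-0.0780, -0.0780, 0)
Detected image corners:
  c0 = (163.674572, 425.003649) px
  c1 = (325.049082, 420.777404) px
  c2 = (317.997720, 161.205510) px
  c3 = (150.501060, 171.462599) px
Planar DLT: solve 8×8 A·h = b for H (H[2,2]=1):
  H  [+1019.30744 +124.27123 +238.48168]
  H  [-88.38332 +1717.29246 +297.12928]
  H  [-0.14370 +0.24750 +1.00000]
B = K⁻¹H; ‖b₁‖=2.094858, ‖b₂‖=2.094858; λ = 2/(‖b₁‖+‖b₂‖) = 0.477359, sign → tz>0 ⇒ λ=+0.477359
r₁ = λ·B[:,0] = (+0.99712,-0.03249,-0.06860); r₂ = λ·B[:,1] = (+0.04046,+0.99217,+0.11815)
r₃ = r₁×r₂ = (+0.06422,-0.12058,+0.99062); SVD([r₁ r₂ r₃]) → R = UVᵀ:
  R  [+0.99712 +0.04046 +0.06422]
  R  [-0.03249 +0.99217 -0.12058]
  R  [-0.06860 +0.11815 +0.99062]
t = (-0.08305, +0.03591, +0.47736) m
tr R = 2.979911; θ = arccos((tr R − 1)/2) = 0.141854 rad = 8.128°
axis k = ((R−Rᵀ)₃₂, (R−Rᵀ)₁₃, (R−Rᵀ)₂₁) / (2 sinθ) = (+0.844281, +0.469720, -0.257979)
rvec = θ·k = (+0.119765, +0.066632, -0.036595)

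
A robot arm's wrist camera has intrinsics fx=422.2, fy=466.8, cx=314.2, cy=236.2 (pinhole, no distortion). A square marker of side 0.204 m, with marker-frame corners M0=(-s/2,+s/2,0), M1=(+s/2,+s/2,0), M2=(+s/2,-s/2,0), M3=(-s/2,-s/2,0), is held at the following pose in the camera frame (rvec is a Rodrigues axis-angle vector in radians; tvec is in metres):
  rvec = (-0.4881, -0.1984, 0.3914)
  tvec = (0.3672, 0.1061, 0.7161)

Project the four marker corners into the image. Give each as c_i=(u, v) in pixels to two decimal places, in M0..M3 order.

Intrinsics K: fx=422.2, fy=466.8, cx=314.2, cy=236.2
Marker side s = 0.204 m; corners in marker frame (Z=0):
  M0 = (-0.1020, +0.1020, 0)
  M1 = (+0.1020, +0.1020, 0)
  M2 = (+0.1020, -0.1020, 0)
  M3 = (-0.1020, -0.1020, 0)
rvec = (-0.4881, -0.1984, 0.3914), |rvec| = θ = 0.65635 rad = 37.606°
Rodrigues: sinθ=0.61023, 1−cosθ=0.20778; R = I + sinθ·[k]× + (1−cosθ)·[k]×²:
    [+0.90713 -0.31719 -0.27660]
    [+0.41060 +0.81121 +0.41635]
    [+0.09232 -0.49125 +0.86611]
t = (0.3672, 0.1061, 0.7161) m
M0: Pc = R·M0+t = (+0.24232, +0.14696, +0.65658); u = 422.2·(+0.24232)/0.65658 + 314.2 = 470.0195, v = 466.8·(+0.14696)/0.65658 + 236.2 = 340.6842
M1: Pc = R·M1+t = (+0.42737, +0.23072, +0.67541); u = 422.2·(+0.42737)/0.67541 + 314.2 = 581.3527, v = 466.8·(+0.23072)/0.67541 + 236.2 = 395.6625
M2: Pc = R·M2+t = (+0.49208, +0.06524, +0.77562); u = 422.2·(+0.49208)/0.77562 + 314.2 = 582.0570, v = 466.8·(+0.06524)/0.77562 + 236.2 = 275.4628
M3: Pc = R·M3+t = (+0.30703, -0.01852, +0.75679); u = 422.2·(+0.30703)/0.75679 + 314.2 = 485.4843, v = 466.8·(-0.01852)/0.75679 + 236.2 = 224.7737

c0=(470.02, 340.68) c1=(581.35, 395.66) c2=(582.06, 275.46) c3=(485.48, 224.77)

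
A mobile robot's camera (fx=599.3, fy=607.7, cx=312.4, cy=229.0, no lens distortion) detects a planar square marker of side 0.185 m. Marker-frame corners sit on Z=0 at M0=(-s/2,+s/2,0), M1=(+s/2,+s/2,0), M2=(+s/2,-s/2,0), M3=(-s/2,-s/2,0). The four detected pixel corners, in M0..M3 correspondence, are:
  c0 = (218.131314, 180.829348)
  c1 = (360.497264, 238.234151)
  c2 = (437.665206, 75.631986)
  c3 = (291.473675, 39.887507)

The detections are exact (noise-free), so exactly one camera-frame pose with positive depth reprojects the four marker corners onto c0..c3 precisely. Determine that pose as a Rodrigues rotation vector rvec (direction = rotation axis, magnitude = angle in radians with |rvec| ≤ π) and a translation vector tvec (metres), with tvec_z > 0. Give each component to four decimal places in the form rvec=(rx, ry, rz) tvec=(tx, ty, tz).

Intrinsics K: fx=599.3, fy=607.7, cx=312.4, cy=229.0
Marker side s = 0.185 m; corners in marker frame (Z=0):
  M0 = (-0.0925, +0.0925, 0)
  M1 = (+0.0925, +0.0925, 0)
  M2 = (+0.0925, -0.0925, 0)
  M3 = (-0.0925, -0.0925, 0)
Detected image corners:
  c0 = (218.131314, 180.829348) px
  c1 = (360.497264, 238.234151) px
  c2 = (437.665206, 75.631986) px
  c3 = (291.473675, 39.887507) px
Planar DLT: solve 8×8 A·h = b for H (H[2,2]=1):
  H  [+550.28753 -479.12171 +323.02866]
  H  [+156.60447 +786.73846 +130.56411]
  H  [-0.70291 -0.22331 +1.00000]
B = K⁻¹H; ‖b₁‖=1.554812, ‖b₂‖=1.554812; λ = 2/(‖b₁‖+‖b₂‖) = 0.643165, sign → tz>0 ⇒ λ=+0.643165
r₁ = λ·B[:,0] = (+0.82623,+0.33610,-0.45209); r₂ = λ·B[:,1] = (-0.43932,+0.88677,-0.14363)
r₃ = r₁×r₂ = (+0.35263,+0.31728,+0.88033); SVD([r₁ r₂ r₃]) → R = UVᵀ:
  R  [+0.82623 -0.43932 +0.35263]
  R  [+0.33610 +0.88677 +0.31728]
  R  [-0.45209 -0.14363 +0.88033]
t = (+0.01141, -0.10418, +0.64316) m
tr R = 2.593335; θ = arccos((tr R − 1)/2) = 0.649035 rad = 37.187°
axis k = ((R−Rᵀ)₃₂, (R−Rᵀ)₁₃, (R−Rᵀ)₂₁) / (2 sinθ) = (-0.381279, +0.665694, +0.641465)
rvec = θ·k = (-0.247464, +0.432058, +0.416333)

rvec=(-0.2475, 0.4321, 0.4163) tvec=(0.0114, -0.1042, 0.6432)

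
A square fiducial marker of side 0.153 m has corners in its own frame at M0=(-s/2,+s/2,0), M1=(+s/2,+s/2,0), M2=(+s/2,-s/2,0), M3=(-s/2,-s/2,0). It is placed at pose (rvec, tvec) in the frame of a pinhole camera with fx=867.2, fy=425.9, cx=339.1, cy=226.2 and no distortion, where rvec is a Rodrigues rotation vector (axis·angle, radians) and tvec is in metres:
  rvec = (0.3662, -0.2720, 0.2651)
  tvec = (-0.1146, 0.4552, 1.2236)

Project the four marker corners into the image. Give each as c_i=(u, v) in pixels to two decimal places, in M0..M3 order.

c0=(191.20, 403.09) c1=(293.69, 407.03) c2=(324.62, 366.18) c3=(219.18, 360.45)

Intrinsics K: fx=867.2, fy=425.9, cx=339.1, cy=226.2
Marker side s = 0.153 m; corners in marker frame (Z=0):
  M0 = (-0.0765, +0.0765, 0)
  M1 = (+0.0765, +0.0765, 0)
  M2 = (+0.0765, -0.0765, 0)
  M3 = (-0.0765, -0.0765, 0)
rvec = (0.3662, -0.2720, 0.2651), |rvec| = θ = 0.52760 rad = 30.229°
Rodrigues: sinθ=0.50346, 1−cosθ=0.13598; R = I + sinθ·[k]× + (1−cosθ)·[k]×²:
    [+0.92953 -0.30163 -0.21213]
    [+0.20431 +0.90016 -0.38467]
    [+0.30698 +0.31422 +0.89835]
t = (-0.1146, 0.4552, 1.2236) m
M0: Pc = R·M0+t = (-0.20878, +0.50843, +1.22415); u = 867.2·(-0.20878)/1.22415 + 339.1 = 191.1962, v = 425.9·(+0.50843)/1.22415 + 226.2 = 403.0906
M1: Pc = R·M1+t = (-0.06657, +0.53969, +1.27112); u = 867.2·(-0.06657)/1.27112 + 339.1 = 293.6866, v = 425.9·(+0.53969)/1.27112 + 226.2 = 407.0283
M2: Pc = R·M2+t = (-0.02042, +0.40197, +1.22305); u = 867.2·(-0.02042)/1.22305 + 339.1 = 324.6237, v = 425.9·(+0.40197)/1.22305 + 226.2 = 366.1768
M3: Pc = R·M3+t = (-0.16263, +0.37071, +1.17608); u = 867.2·(-0.16263)/1.17608 + 339.1 = 219.1791, v = 425.9·(+0.37071)/1.17608 + 226.2 = 360.4466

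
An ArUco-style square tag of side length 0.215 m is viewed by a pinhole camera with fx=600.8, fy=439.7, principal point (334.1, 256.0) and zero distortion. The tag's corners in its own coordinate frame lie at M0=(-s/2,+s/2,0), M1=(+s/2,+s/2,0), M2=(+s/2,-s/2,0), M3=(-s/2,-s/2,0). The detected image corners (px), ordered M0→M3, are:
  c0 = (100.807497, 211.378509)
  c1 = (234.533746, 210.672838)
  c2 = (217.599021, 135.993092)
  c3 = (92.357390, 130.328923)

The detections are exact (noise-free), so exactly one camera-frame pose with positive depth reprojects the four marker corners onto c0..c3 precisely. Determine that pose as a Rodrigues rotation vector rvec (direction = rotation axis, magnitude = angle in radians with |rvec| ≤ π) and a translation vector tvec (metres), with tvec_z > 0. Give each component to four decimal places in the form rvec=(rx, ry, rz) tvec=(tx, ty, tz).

rvec=(-0.4011, -0.3986, -0.1337) tvec=(-0.2915, -0.1995, 1.0286)

Intrinsics K: fx=600.8, fy=439.7, cx=334.1, cy=256.0
Marker side s = 0.215 m; corners in marker frame (Z=0):
  M0 = (-0.1075, +0.1075, 0)
  M1 = (+0.1075, +0.1075, 0)
  M2 = (+0.1075, -0.1075, 0)
  M3 = (-0.1075, -0.1075, 0)
Detected image corners:
  c0 = (100.807497, 211.378509) px
  c1 = (234.533746, 210.672838) px
  c2 = (217.599021, 135.993092) px
  c3 = (92.357390, 130.328923) px
Planar DLT: solve 8×8 A·h = b for H (H[2,2]=1):
  H  [+664.66886 +4.50752 +163.81452]
  H  [+79.43885 +302.48540 +170.70937]
  H  [+0.39142 -0.34314 +1.00000]
B = K⁻¹H; ‖b₁‖=0.972174, ‖b₂‖=0.972174; λ = 2/(‖b₁‖+‖b₂‖) = 1.028623, sign → tz>0 ⇒ λ=+1.028623
r₁ = λ·B[:,0] = (+0.91408,-0.04858,+0.40262); r₂ = λ·B[:,1] = (+0.20400,+0.91313,-0.35296)
r₃ = r₁×r₂ = (-0.35050,+0.40477,+0.84458); SVD([r₁ r₂ r₃]) → R = UVᵀ:
  R  [+0.91408 +0.20400 -0.35050]
  R  [-0.04858 +0.91313 +0.40477]
  R  [+0.40262 -0.35296 +0.84458]
t = (-0.29154, -0.19953, +1.02862) m
tr R = 2.671779; θ = arccos((tr R − 1)/2) = 0.581045 rad = 33.291°
axis k = ((R−Rᵀ)₃₂, (R−Rᵀ)₁₃, (R−Rᵀ)₂₁) / (2 sinθ) = (-0.690233, -0.686036, -0.230075)
rvec = θ·k = (-0.401056, -0.398617, -0.133684)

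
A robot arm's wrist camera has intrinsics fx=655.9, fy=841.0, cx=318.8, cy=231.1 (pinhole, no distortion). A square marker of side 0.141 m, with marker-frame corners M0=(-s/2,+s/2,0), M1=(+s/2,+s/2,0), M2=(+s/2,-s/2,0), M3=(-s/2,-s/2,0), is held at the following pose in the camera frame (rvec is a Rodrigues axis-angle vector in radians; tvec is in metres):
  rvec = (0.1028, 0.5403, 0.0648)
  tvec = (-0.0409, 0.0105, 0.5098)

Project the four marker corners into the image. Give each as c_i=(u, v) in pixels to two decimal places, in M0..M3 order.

Intrinsics K: fx=655.9, fy=841.0, cx=318.8, cy=231.1
Marker side s = 0.141 m; corners in marker frame (Z=0):
  M0 = (-0.0705, +0.0705, 0)
  M1 = (+0.0705, +0.0705, 0)
  M2 = (+0.0705, -0.0705, 0)
  M3 = (-0.0705, -0.0705, 0)
rvec = (0.1028, 0.5403, 0.0648), |rvec| = θ = 0.55380 rad = 31.730°
Rodrigues: sinθ=0.52592, 1−cosθ=0.14947; R = I + sinθ·[k]× + (1−cosθ)·[k]×²:
    [+0.85568 -0.03447 +0.51635]
    [+0.08861 +0.99280 -0.08056]
    [-0.50986 +0.11469 +0.85258]
t = (-0.0409, 0.0105, 0.5098) m
M0: Pc = R·M0+t = (-0.10366, +0.07425, +0.55383); u = 655.9·(-0.10366)/0.55383 + 318.8 = 196.0407, v = 841.0·(+0.07425)/0.55383 + 231.1 = 343.8435
M1: Pc = R·M1+t = (+0.01700, +0.08674, +0.48194); u = 655.9·(+0.01700)/0.48194 + 318.8 = 341.9303, v = 841.0·(+0.08674)/0.48194 + 231.1 = 382.4628
M2: Pc = R·M2+t = (+0.02186, -0.05325, +0.46577); u = 655.9·(+0.02186)/0.46577 + 318.8 = 349.5775, v = 841.0·(-0.05325)/0.46577 + 231.1 = 134.9586
M3: Pc = R·M3+t = (-0.09880, -0.06574, +0.53766); u = 655.9·(-0.09880)/0.53766 + 318.8 = 198.2775, v = 841.0·(-0.06574)/0.53766 + 231.1 = 128.2712

c0=(196.04, 343.84) c1=(341.93, 382.46) c2=(349.58, 134.96) c3=(198.28, 128.27)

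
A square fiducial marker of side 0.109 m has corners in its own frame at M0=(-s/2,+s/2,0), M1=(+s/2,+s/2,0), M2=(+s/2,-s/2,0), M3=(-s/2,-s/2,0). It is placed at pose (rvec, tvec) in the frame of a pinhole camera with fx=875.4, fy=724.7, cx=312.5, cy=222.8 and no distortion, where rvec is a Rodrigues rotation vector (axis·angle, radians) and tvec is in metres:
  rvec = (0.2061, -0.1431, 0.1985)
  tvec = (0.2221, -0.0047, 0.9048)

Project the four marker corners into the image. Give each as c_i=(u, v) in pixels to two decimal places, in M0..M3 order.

c0=(464.91, 252.99) c1=(562.23, 267.85) c2=(590.07, 184.97) c3=(491.04, 168.13)

Intrinsics K: fx=875.4, fy=724.7, cx=312.5, cy=222.8
Marker side s = 0.109 m; corners in marker frame (Z=0):
  M0 = (-0.0545, +0.0545, 0)
  M1 = (+0.0545, +0.0545, 0)
  M2 = (+0.0545, -0.0545, 0)
  M3 = (-0.0545, -0.0545, 0)
rvec = (0.2061, -0.1431, 0.1985), |rvec| = θ = 0.31993 rad = 18.331°
Rodrigues: sinθ=0.31450, 1−cosθ=0.05074; R = I + sinθ·[k]× + (1−cosθ)·[k]×²:
    [+0.97031 -0.20975 -0.12039]
    [+0.18051 +0.95941 -0.21668]
    [+0.16095 +0.18852 +0.96879]
t = (0.2221, -0.0047, 0.9048) m
M0: Pc = R·M0+t = (+0.15779, +0.03775, +0.90630); u = 875.4·(+0.15779)/0.90630 + 312.5 = 464.9063, v = 724.7·(+0.03775)/0.90630 + 222.8 = 252.9857
M1: Pc = R·M1+t = (+0.26355, +0.05743, +0.92385); u = 875.4·(+0.26355)/0.92385 + 312.5 = 562.2301, v = 724.7·(+0.05743)/0.92385 + 222.8 = 267.8468
M2: Pc = R·M2+t = (+0.28641, -0.04715, +0.90330); u = 875.4·(+0.28641)/0.90330 + 312.5 = 590.0680, v = 724.7·(-0.04715)/0.90330 + 222.8 = 184.9724
M3: Pc = R·M3+t = (+0.18065, -0.06683, +0.88575); u = 875.4·(+0.18065)/0.88575 + 312.5 = 491.0377, v = 724.7·(-0.06683)/0.88575 + 222.8 = 168.1251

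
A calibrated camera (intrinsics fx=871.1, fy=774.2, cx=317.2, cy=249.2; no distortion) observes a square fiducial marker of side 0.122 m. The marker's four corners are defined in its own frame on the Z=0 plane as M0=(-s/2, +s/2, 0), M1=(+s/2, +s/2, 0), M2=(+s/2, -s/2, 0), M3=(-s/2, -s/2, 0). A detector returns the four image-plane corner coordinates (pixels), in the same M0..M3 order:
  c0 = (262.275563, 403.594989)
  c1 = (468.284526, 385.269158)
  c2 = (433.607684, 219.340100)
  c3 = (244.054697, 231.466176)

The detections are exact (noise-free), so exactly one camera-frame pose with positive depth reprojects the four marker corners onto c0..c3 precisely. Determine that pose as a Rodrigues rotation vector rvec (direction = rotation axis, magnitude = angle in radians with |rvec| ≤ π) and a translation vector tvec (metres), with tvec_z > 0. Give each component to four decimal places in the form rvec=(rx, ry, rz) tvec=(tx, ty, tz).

rvec=(-0.3950, -0.1092, -0.0990) tvec=(0.0217, 0.0390, 0.5299)

Intrinsics K: fx=871.1, fy=774.2, cx=317.2, cy=249.2
Marker side s = 0.122 m; corners in marker frame (Z=0):
  M0 = (-0.0610, +0.0610, 0)
  M1 = (+0.0610, +0.0610, 0)
  M2 = (+0.0610, -0.0610, 0)
  M3 = (-0.0610, -0.0610, 0)
Detected image corners:
  c0 = (262.275563, 403.594989) px
  c1 = (468.284526, 385.269158) px
  c2 = (433.607684, 219.340100) px
  c3 = (244.054697, 231.466176) px
Planar DLT: solve 8×8 A·h = b for H (H[2,2]=1):
  H  [+1701.43318 -33.46080 +352.90579]
  H  [-50.44339 +1163.95935 +306.12896]
  H  [+0.23636 -0.71360 +1.00000]
B = K⁻¹H; ‖b₁‖=1.887325, ‖b₂‖=1.887325; λ = 2/(‖b₁‖+‖b₂‖) = 0.529850, sign → tz>0 ⇒ λ=+0.529850
r₁ = λ·B[:,0] = (+0.98930,-0.07483,+0.12524); r₂ = λ·B[:,1] = (+0.11733,+0.91830,-0.37810)
r₃ = r₁×r₂ = (-0.08671,+0.38875,+0.91725); SVD([r₁ r₂ r₃]) → R = UVᵀ:
  R  [+0.98930 +0.11733 -0.08671]
  R  [-0.07483 +0.91830 +0.38875]
  R  [+0.12524 -0.37810 +0.91725]
t = (+0.02172, +0.03896, +0.52985) m
tr R = 2.824853; θ = arccos((tr R − 1)/2) = 0.421621 rad = 24.157°
axis k = ((R−Rᵀ)₃₂, (R−Rᵀ)₁₃, (R−Rᵀ)₂₁) / (2 sinθ) = (-0.936921, -0.258954, -0.234780)
rvec = θ·k = (-0.395026, -0.109180, -0.098988)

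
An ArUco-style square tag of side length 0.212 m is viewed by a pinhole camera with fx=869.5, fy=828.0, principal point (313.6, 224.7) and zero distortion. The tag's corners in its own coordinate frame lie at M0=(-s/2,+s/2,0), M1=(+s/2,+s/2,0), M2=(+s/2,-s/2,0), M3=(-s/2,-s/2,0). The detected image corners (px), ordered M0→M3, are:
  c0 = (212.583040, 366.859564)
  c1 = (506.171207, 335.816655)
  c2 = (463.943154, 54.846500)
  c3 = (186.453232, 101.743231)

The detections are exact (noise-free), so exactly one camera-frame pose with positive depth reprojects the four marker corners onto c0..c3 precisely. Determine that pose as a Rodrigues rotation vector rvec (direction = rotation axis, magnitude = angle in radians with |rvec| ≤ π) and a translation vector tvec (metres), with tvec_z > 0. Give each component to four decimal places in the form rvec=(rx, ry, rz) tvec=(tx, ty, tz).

rvec=(-0.1336, 0.2046, -0.1266) tvec=(0.0172, -0.0096, 0.6316)

Intrinsics K: fx=869.5, fy=828.0, cx=313.6, cy=224.7
Marker side s = 0.212 m; corners in marker frame (Z=0):
  M0 = (-0.1060, +0.1060, 0)
  M1 = (+0.1060, +0.1060, 0)
  M2 = (+0.1060, -0.1060, 0)
  M3 = (-0.1060, -0.1060, 0)
Detected image corners:
  c0 = (212.583040, 366.859564) px
  c1 = (506.171207, 335.816655) px
  c2 = (463.943154, 54.846500) px
  c3 = (186.453232, 101.743231) px
Planar DLT: solve 8×8 A·h = b for H (H[2,2]=1):
  H  [+1241.01381 +81.52281 +337.23243]
  H  [-250.59152 +1237.48097 +212.13240]
  H  [-0.30660 -0.22924 +1.00000]
B = K⁻¹H; ‖b₁‖=1.583400, ‖b₂‖=1.583400; λ = 2/(‖b₁‖+‖b₂‖) = 0.631553, sign → tz>0 ⇒ λ=+0.631553
r₁ = λ·B[:,0] = (+0.97124,-0.13859,-0.19363); r₂ = λ·B[:,1] = (+0.11143,+0.98317,-0.14477)
r₃ = r₁×r₂ = (+0.21044,+0.11903,+0.97033); SVD([r₁ r₂ r₃]) → R = UVᵀ:
  R  [+0.97124 +0.11143 +0.21044]
  R  [-0.13859 +0.98317 +0.11903]
  R  [-0.19363 -0.14477 +0.97033]
t = (+0.01717, -0.00959, +0.63155) m
tr R = 2.924739; θ = arccos((tr R − 1)/2) = 0.275205 rad = 15.768°
axis k = ((R−Rᵀ)₃₂, (R−Rᵀ)₁₃, (R−Rᵀ)₂₁) / (2 sinθ) = (-0.485397, +0.743483, -0.460024)
rvec = θ·k = (-0.133584, +0.204611, -0.126601)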